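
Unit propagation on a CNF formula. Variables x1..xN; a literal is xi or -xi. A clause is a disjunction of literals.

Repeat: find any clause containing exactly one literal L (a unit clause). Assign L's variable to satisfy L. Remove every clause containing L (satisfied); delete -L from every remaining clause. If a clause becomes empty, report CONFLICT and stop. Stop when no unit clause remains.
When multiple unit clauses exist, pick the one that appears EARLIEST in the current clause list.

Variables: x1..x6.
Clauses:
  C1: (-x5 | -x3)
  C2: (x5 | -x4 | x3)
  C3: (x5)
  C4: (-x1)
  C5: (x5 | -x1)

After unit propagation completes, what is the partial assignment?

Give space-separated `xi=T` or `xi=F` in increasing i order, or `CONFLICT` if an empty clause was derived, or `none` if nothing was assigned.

Answer: x1=F x3=F x5=T

Derivation:
unit clause [5] forces x5=T; simplify:
  drop -5 from [-5, -3] -> [-3]
  satisfied 3 clause(s); 2 remain; assigned so far: [5]
unit clause [-3] forces x3=F; simplify:
  satisfied 1 clause(s); 1 remain; assigned so far: [3, 5]
unit clause [-1] forces x1=F; simplify:
  satisfied 1 clause(s); 0 remain; assigned so far: [1, 3, 5]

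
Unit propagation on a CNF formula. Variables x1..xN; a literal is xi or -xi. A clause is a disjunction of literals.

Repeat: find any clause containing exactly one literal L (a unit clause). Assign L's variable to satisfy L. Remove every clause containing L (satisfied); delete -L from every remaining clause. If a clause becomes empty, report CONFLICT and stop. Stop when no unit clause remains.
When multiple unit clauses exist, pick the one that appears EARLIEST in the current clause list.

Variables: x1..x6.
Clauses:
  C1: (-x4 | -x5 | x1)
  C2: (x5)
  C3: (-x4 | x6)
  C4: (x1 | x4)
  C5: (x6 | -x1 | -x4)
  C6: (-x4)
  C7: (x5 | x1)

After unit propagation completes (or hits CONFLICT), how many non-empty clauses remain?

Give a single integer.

unit clause [5] forces x5=T; simplify:
  drop -5 from [-4, -5, 1] -> [-4, 1]
  satisfied 2 clause(s); 5 remain; assigned so far: [5]
unit clause [-4] forces x4=F; simplify:
  drop 4 from [1, 4] -> [1]
  satisfied 4 clause(s); 1 remain; assigned so far: [4, 5]
unit clause [1] forces x1=T; simplify:
  satisfied 1 clause(s); 0 remain; assigned so far: [1, 4, 5]

Answer: 0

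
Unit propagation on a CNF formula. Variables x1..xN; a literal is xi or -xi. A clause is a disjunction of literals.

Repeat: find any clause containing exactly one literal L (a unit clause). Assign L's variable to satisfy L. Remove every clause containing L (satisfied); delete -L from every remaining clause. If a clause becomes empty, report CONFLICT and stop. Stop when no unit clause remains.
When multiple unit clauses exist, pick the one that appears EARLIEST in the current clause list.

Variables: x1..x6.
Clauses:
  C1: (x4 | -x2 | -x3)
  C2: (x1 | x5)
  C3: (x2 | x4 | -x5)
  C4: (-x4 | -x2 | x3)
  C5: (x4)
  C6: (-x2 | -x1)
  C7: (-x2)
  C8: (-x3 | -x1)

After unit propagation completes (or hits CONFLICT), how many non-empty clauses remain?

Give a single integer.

Answer: 2

Derivation:
unit clause [4] forces x4=T; simplify:
  drop -4 from [-4, -2, 3] -> [-2, 3]
  satisfied 3 clause(s); 5 remain; assigned so far: [4]
unit clause [-2] forces x2=F; simplify:
  satisfied 3 clause(s); 2 remain; assigned so far: [2, 4]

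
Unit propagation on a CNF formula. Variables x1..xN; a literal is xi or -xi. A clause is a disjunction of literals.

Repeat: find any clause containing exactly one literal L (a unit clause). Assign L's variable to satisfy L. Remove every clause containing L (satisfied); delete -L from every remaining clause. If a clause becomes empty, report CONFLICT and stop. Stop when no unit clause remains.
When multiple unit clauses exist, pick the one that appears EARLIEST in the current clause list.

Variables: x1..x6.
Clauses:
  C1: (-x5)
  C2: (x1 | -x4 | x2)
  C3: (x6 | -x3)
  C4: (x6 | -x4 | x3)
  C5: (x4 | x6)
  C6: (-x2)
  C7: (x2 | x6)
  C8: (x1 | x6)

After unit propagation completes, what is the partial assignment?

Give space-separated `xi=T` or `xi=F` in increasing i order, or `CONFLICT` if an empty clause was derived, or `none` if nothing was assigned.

Answer: x2=F x5=F x6=T

Derivation:
unit clause [-5] forces x5=F; simplify:
  satisfied 1 clause(s); 7 remain; assigned so far: [5]
unit clause [-2] forces x2=F; simplify:
  drop 2 from [1, -4, 2] -> [1, -4]
  drop 2 from [2, 6] -> [6]
  satisfied 1 clause(s); 6 remain; assigned so far: [2, 5]
unit clause [6] forces x6=T; simplify:
  satisfied 5 clause(s); 1 remain; assigned so far: [2, 5, 6]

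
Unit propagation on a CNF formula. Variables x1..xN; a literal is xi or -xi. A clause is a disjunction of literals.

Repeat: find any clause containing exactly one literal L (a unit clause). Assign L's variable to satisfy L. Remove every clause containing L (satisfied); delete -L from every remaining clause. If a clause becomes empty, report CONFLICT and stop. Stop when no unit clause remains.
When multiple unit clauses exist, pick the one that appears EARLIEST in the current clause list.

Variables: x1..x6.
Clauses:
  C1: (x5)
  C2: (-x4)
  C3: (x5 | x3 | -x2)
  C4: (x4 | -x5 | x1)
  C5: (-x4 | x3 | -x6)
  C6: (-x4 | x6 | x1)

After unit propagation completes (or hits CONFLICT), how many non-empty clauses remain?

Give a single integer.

unit clause [5] forces x5=T; simplify:
  drop -5 from [4, -5, 1] -> [4, 1]
  satisfied 2 clause(s); 4 remain; assigned so far: [5]
unit clause [-4] forces x4=F; simplify:
  drop 4 from [4, 1] -> [1]
  satisfied 3 clause(s); 1 remain; assigned so far: [4, 5]
unit clause [1] forces x1=T; simplify:
  satisfied 1 clause(s); 0 remain; assigned so far: [1, 4, 5]

Answer: 0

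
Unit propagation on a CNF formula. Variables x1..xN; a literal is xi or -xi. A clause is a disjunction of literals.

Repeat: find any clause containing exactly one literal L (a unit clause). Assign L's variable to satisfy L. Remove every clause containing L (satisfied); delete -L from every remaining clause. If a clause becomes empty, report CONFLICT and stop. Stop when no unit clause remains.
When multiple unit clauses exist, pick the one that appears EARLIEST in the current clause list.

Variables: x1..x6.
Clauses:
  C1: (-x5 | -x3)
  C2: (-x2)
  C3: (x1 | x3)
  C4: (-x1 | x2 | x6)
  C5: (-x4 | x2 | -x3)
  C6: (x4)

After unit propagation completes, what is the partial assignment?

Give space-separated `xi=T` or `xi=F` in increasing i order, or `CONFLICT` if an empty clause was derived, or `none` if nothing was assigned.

Answer: x1=T x2=F x3=F x4=T x6=T

Derivation:
unit clause [-2] forces x2=F; simplify:
  drop 2 from [-1, 2, 6] -> [-1, 6]
  drop 2 from [-4, 2, -3] -> [-4, -3]
  satisfied 1 clause(s); 5 remain; assigned so far: [2]
unit clause [4] forces x4=T; simplify:
  drop -4 from [-4, -3] -> [-3]
  satisfied 1 clause(s); 4 remain; assigned so far: [2, 4]
unit clause [-3] forces x3=F; simplify:
  drop 3 from [1, 3] -> [1]
  satisfied 2 clause(s); 2 remain; assigned so far: [2, 3, 4]
unit clause [1] forces x1=T; simplify:
  drop -1 from [-1, 6] -> [6]
  satisfied 1 clause(s); 1 remain; assigned so far: [1, 2, 3, 4]
unit clause [6] forces x6=T; simplify:
  satisfied 1 clause(s); 0 remain; assigned so far: [1, 2, 3, 4, 6]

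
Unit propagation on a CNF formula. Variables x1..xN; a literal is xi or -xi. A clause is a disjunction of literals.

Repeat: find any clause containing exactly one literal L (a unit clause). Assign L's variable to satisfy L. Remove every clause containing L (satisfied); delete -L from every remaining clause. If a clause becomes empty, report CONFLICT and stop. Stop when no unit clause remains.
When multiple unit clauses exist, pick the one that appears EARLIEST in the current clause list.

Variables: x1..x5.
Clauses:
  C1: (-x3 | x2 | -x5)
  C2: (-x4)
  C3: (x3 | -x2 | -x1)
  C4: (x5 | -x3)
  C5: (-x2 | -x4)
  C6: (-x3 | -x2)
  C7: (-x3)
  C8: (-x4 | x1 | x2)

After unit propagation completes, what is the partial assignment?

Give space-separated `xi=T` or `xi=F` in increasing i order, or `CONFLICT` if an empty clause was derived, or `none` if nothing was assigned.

Answer: x3=F x4=F

Derivation:
unit clause [-4] forces x4=F; simplify:
  satisfied 3 clause(s); 5 remain; assigned so far: [4]
unit clause [-3] forces x3=F; simplify:
  drop 3 from [3, -2, -1] -> [-2, -1]
  satisfied 4 clause(s); 1 remain; assigned so far: [3, 4]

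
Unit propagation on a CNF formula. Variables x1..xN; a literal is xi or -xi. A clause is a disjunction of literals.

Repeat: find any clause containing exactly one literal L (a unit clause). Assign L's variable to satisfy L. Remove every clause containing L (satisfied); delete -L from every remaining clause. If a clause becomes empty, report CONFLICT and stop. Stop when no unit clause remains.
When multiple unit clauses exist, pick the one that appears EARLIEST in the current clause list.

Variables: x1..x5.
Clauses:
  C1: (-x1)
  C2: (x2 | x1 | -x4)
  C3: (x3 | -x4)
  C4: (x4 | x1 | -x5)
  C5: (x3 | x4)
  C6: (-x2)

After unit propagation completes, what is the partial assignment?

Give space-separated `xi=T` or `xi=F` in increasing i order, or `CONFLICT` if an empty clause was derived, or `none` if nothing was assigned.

unit clause [-1] forces x1=F; simplify:
  drop 1 from [2, 1, -4] -> [2, -4]
  drop 1 from [4, 1, -5] -> [4, -5]
  satisfied 1 clause(s); 5 remain; assigned so far: [1]
unit clause [-2] forces x2=F; simplify:
  drop 2 from [2, -4] -> [-4]
  satisfied 1 clause(s); 4 remain; assigned so far: [1, 2]
unit clause [-4] forces x4=F; simplify:
  drop 4 from [4, -5] -> [-5]
  drop 4 from [3, 4] -> [3]
  satisfied 2 clause(s); 2 remain; assigned so far: [1, 2, 4]
unit clause [-5] forces x5=F; simplify:
  satisfied 1 clause(s); 1 remain; assigned so far: [1, 2, 4, 5]
unit clause [3] forces x3=T; simplify:
  satisfied 1 clause(s); 0 remain; assigned so far: [1, 2, 3, 4, 5]

Answer: x1=F x2=F x3=T x4=F x5=F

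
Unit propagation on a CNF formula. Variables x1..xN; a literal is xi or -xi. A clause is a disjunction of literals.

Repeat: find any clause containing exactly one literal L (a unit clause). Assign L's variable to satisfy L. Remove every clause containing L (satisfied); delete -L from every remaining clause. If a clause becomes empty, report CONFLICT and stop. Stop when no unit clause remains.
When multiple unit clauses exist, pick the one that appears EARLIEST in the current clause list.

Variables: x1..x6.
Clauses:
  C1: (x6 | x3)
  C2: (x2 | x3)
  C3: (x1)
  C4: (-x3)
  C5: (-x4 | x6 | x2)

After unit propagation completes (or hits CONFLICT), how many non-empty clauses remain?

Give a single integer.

unit clause [1] forces x1=T; simplify:
  satisfied 1 clause(s); 4 remain; assigned so far: [1]
unit clause [-3] forces x3=F; simplify:
  drop 3 from [6, 3] -> [6]
  drop 3 from [2, 3] -> [2]
  satisfied 1 clause(s); 3 remain; assigned so far: [1, 3]
unit clause [6] forces x6=T; simplify:
  satisfied 2 clause(s); 1 remain; assigned so far: [1, 3, 6]
unit clause [2] forces x2=T; simplify:
  satisfied 1 clause(s); 0 remain; assigned so far: [1, 2, 3, 6]

Answer: 0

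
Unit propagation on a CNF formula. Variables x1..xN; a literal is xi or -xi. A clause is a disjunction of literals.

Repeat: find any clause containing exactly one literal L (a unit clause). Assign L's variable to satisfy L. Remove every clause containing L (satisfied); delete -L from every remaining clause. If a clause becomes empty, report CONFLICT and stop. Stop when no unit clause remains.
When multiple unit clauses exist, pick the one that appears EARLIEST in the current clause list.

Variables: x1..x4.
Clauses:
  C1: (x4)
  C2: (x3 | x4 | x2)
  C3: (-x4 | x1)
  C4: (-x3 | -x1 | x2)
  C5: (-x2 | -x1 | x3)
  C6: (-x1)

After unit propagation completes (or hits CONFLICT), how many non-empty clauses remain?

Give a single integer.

Answer: 2

Derivation:
unit clause [4] forces x4=T; simplify:
  drop -4 from [-4, 1] -> [1]
  satisfied 2 clause(s); 4 remain; assigned so far: [4]
unit clause [1] forces x1=T; simplify:
  drop -1 from [-3, -1, 2] -> [-3, 2]
  drop -1 from [-2, -1, 3] -> [-2, 3]
  drop -1 from [-1] -> [] (empty!)
  satisfied 1 clause(s); 3 remain; assigned so far: [1, 4]
CONFLICT (empty clause)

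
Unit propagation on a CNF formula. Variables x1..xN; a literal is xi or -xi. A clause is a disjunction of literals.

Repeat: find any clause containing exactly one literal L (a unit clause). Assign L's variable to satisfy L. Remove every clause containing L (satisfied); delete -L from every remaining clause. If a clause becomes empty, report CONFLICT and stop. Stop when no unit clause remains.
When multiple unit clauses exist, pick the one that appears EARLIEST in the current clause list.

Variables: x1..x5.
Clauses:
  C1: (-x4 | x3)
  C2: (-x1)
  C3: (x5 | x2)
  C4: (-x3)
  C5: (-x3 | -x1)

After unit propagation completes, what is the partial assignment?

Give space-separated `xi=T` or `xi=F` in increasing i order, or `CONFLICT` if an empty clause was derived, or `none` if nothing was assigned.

unit clause [-1] forces x1=F; simplify:
  satisfied 2 clause(s); 3 remain; assigned so far: [1]
unit clause [-3] forces x3=F; simplify:
  drop 3 from [-4, 3] -> [-4]
  satisfied 1 clause(s); 2 remain; assigned so far: [1, 3]
unit clause [-4] forces x4=F; simplify:
  satisfied 1 clause(s); 1 remain; assigned so far: [1, 3, 4]

Answer: x1=F x3=F x4=F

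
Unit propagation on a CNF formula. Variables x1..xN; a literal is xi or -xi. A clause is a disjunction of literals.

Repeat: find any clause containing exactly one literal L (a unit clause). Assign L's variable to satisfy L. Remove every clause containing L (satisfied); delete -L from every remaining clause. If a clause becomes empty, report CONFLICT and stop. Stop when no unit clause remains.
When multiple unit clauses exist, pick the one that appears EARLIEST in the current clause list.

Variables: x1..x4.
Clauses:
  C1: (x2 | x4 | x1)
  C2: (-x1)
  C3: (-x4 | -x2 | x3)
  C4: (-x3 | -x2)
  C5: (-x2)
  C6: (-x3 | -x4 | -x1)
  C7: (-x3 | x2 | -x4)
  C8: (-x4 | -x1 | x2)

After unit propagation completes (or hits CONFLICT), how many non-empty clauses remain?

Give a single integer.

unit clause [-1] forces x1=F; simplify:
  drop 1 from [2, 4, 1] -> [2, 4]
  satisfied 3 clause(s); 5 remain; assigned so far: [1]
unit clause [-2] forces x2=F; simplify:
  drop 2 from [2, 4] -> [4]
  drop 2 from [-3, 2, -4] -> [-3, -4]
  satisfied 3 clause(s); 2 remain; assigned so far: [1, 2]
unit clause [4] forces x4=T; simplify:
  drop -4 from [-3, -4] -> [-3]
  satisfied 1 clause(s); 1 remain; assigned so far: [1, 2, 4]
unit clause [-3] forces x3=F; simplify:
  satisfied 1 clause(s); 0 remain; assigned so far: [1, 2, 3, 4]

Answer: 0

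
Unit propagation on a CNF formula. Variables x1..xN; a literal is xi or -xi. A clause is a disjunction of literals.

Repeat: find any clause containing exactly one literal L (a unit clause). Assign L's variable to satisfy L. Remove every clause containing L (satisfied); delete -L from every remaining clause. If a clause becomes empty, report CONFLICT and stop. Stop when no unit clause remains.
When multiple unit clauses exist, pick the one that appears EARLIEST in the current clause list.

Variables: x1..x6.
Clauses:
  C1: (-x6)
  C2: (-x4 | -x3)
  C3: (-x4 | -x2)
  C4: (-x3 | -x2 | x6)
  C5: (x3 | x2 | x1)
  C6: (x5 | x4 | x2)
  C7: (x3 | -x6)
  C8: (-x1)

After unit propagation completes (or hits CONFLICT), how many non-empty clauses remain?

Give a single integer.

Answer: 5

Derivation:
unit clause [-6] forces x6=F; simplify:
  drop 6 from [-3, -2, 6] -> [-3, -2]
  satisfied 2 clause(s); 6 remain; assigned so far: [6]
unit clause [-1] forces x1=F; simplify:
  drop 1 from [3, 2, 1] -> [3, 2]
  satisfied 1 clause(s); 5 remain; assigned so far: [1, 6]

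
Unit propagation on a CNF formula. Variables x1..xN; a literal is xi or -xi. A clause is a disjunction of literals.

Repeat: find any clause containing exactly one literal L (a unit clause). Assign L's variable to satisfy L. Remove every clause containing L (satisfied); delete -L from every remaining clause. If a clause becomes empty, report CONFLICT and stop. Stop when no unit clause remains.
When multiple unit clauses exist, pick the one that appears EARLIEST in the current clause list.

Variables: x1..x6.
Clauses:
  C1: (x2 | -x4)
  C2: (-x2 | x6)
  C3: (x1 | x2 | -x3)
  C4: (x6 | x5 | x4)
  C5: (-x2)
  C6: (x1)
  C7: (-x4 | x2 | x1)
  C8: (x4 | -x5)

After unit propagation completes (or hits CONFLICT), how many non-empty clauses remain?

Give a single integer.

Answer: 0

Derivation:
unit clause [-2] forces x2=F; simplify:
  drop 2 from [2, -4] -> [-4]
  drop 2 from [1, 2, -3] -> [1, -3]
  drop 2 from [-4, 2, 1] -> [-4, 1]
  satisfied 2 clause(s); 6 remain; assigned so far: [2]
unit clause [-4] forces x4=F; simplify:
  drop 4 from [6, 5, 4] -> [6, 5]
  drop 4 from [4, -5] -> [-5]
  satisfied 2 clause(s); 4 remain; assigned so far: [2, 4]
unit clause [1] forces x1=T; simplify:
  satisfied 2 clause(s); 2 remain; assigned so far: [1, 2, 4]
unit clause [-5] forces x5=F; simplify:
  drop 5 from [6, 5] -> [6]
  satisfied 1 clause(s); 1 remain; assigned so far: [1, 2, 4, 5]
unit clause [6] forces x6=T; simplify:
  satisfied 1 clause(s); 0 remain; assigned so far: [1, 2, 4, 5, 6]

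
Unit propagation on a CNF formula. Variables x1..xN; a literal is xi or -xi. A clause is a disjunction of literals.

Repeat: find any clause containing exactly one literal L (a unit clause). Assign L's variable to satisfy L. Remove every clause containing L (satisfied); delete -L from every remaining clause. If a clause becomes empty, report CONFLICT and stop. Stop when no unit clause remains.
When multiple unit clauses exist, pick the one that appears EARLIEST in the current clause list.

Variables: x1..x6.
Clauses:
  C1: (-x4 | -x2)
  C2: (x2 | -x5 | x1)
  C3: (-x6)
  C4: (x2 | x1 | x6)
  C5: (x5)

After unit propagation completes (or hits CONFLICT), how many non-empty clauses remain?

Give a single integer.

Answer: 3

Derivation:
unit clause [-6] forces x6=F; simplify:
  drop 6 from [2, 1, 6] -> [2, 1]
  satisfied 1 clause(s); 4 remain; assigned so far: [6]
unit clause [5] forces x5=T; simplify:
  drop -5 from [2, -5, 1] -> [2, 1]
  satisfied 1 clause(s); 3 remain; assigned so far: [5, 6]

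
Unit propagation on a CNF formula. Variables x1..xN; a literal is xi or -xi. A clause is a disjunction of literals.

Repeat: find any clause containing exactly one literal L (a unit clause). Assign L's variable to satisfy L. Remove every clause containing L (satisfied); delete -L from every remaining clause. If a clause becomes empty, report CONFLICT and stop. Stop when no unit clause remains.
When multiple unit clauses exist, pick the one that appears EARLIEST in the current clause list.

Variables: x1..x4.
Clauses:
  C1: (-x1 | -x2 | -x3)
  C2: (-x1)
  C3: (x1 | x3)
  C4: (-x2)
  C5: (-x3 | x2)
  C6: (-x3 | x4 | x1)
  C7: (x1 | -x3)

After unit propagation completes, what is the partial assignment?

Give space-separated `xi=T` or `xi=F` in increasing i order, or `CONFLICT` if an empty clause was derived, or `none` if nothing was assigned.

Answer: CONFLICT

Derivation:
unit clause [-1] forces x1=F; simplify:
  drop 1 from [1, 3] -> [3]
  drop 1 from [-3, 4, 1] -> [-3, 4]
  drop 1 from [1, -3] -> [-3]
  satisfied 2 clause(s); 5 remain; assigned so far: [1]
unit clause [3] forces x3=T; simplify:
  drop -3 from [-3, 2] -> [2]
  drop -3 from [-3, 4] -> [4]
  drop -3 from [-3] -> [] (empty!)
  satisfied 1 clause(s); 4 remain; assigned so far: [1, 3]
CONFLICT (empty clause)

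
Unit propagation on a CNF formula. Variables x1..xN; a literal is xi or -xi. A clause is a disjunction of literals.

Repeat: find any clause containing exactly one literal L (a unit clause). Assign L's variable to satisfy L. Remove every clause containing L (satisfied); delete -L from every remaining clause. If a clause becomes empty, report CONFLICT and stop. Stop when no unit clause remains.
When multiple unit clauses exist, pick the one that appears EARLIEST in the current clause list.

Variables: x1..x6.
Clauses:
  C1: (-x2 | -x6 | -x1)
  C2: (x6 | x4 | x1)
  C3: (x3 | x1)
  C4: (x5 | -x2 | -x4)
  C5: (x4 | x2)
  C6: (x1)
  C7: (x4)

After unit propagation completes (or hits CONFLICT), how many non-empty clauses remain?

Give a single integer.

Answer: 2

Derivation:
unit clause [1] forces x1=T; simplify:
  drop -1 from [-2, -6, -1] -> [-2, -6]
  satisfied 3 clause(s); 4 remain; assigned so far: [1]
unit clause [4] forces x4=T; simplify:
  drop -4 from [5, -2, -4] -> [5, -2]
  satisfied 2 clause(s); 2 remain; assigned so far: [1, 4]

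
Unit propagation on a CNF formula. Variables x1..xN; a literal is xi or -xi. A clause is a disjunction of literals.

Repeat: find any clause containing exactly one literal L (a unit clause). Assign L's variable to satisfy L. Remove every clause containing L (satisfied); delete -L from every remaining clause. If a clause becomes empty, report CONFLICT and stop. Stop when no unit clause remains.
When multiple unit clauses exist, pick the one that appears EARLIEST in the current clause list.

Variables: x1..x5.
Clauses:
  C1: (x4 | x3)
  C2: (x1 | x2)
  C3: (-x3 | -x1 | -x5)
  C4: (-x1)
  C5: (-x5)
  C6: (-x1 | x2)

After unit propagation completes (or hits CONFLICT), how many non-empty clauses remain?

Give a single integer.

Answer: 1

Derivation:
unit clause [-1] forces x1=F; simplify:
  drop 1 from [1, 2] -> [2]
  satisfied 3 clause(s); 3 remain; assigned so far: [1]
unit clause [2] forces x2=T; simplify:
  satisfied 1 clause(s); 2 remain; assigned so far: [1, 2]
unit clause [-5] forces x5=F; simplify:
  satisfied 1 clause(s); 1 remain; assigned so far: [1, 2, 5]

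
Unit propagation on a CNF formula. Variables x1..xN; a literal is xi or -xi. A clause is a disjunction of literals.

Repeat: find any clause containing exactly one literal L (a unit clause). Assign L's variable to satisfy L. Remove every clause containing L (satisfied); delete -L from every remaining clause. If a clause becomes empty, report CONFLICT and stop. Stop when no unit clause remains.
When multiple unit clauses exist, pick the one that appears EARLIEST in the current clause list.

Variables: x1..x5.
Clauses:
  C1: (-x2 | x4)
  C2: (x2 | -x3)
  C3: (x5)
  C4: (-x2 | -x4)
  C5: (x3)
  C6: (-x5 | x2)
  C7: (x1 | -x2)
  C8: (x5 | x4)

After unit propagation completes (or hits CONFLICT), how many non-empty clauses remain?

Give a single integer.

unit clause [5] forces x5=T; simplify:
  drop -5 from [-5, 2] -> [2]
  satisfied 2 clause(s); 6 remain; assigned so far: [5]
unit clause [3] forces x3=T; simplify:
  drop -3 from [2, -3] -> [2]
  satisfied 1 clause(s); 5 remain; assigned so far: [3, 5]
unit clause [2] forces x2=T; simplify:
  drop -2 from [-2, 4] -> [4]
  drop -2 from [-2, -4] -> [-4]
  drop -2 from [1, -2] -> [1]
  satisfied 2 clause(s); 3 remain; assigned so far: [2, 3, 5]
unit clause [4] forces x4=T; simplify:
  drop -4 from [-4] -> [] (empty!)
  satisfied 1 clause(s); 2 remain; assigned so far: [2, 3, 4, 5]
CONFLICT (empty clause)

Answer: 1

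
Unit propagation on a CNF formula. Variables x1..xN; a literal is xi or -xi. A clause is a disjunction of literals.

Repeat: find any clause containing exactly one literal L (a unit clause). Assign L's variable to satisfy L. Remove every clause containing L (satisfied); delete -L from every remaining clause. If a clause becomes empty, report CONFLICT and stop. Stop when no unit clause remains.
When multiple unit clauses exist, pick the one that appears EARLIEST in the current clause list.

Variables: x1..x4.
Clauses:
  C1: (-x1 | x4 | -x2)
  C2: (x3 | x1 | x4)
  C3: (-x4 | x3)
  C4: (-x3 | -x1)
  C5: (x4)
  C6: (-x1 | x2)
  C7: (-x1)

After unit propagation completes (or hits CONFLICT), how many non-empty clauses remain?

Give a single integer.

Answer: 0

Derivation:
unit clause [4] forces x4=T; simplify:
  drop -4 from [-4, 3] -> [3]
  satisfied 3 clause(s); 4 remain; assigned so far: [4]
unit clause [3] forces x3=T; simplify:
  drop -3 from [-3, -1] -> [-1]
  satisfied 1 clause(s); 3 remain; assigned so far: [3, 4]
unit clause [-1] forces x1=F; simplify:
  satisfied 3 clause(s); 0 remain; assigned so far: [1, 3, 4]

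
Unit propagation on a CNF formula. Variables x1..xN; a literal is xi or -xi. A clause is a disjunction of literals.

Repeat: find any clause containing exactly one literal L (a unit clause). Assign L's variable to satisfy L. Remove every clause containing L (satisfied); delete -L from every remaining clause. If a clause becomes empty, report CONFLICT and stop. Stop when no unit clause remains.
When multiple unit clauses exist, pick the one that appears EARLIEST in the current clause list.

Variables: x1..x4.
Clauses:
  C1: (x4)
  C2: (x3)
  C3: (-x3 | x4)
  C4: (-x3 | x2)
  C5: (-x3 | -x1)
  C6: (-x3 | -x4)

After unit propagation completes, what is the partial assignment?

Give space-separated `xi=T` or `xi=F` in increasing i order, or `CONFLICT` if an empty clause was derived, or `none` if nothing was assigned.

Answer: CONFLICT

Derivation:
unit clause [4] forces x4=T; simplify:
  drop -4 from [-3, -4] -> [-3]
  satisfied 2 clause(s); 4 remain; assigned so far: [4]
unit clause [3] forces x3=T; simplify:
  drop -3 from [-3, 2] -> [2]
  drop -3 from [-3, -1] -> [-1]
  drop -3 from [-3] -> [] (empty!)
  satisfied 1 clause(s); 3 remain; assigned so far: [3, 4]
CONFLICT (empty clause)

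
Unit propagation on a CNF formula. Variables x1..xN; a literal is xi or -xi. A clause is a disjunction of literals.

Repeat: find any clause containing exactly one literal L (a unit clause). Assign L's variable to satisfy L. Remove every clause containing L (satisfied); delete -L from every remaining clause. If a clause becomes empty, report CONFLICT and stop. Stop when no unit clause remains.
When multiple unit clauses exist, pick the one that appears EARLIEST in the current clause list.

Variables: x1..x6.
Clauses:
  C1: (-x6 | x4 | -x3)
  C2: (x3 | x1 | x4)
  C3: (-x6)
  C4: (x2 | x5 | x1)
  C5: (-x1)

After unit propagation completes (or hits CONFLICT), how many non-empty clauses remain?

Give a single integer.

unit clause [-6] forces x6=F; simplify:
  satisfied 2 clause(s); 3 remain; assigned so far: [6]
unit clause [-1] forces x1=F; simplify:
  drop 1 from [3, 1, 4] -> [3, 4]
  drop 1 from [2, 5, 1] -> [2, 5]
  satisfied 1 clause(s); 2 remain; assigned so far: [1, 6]

Answer: 2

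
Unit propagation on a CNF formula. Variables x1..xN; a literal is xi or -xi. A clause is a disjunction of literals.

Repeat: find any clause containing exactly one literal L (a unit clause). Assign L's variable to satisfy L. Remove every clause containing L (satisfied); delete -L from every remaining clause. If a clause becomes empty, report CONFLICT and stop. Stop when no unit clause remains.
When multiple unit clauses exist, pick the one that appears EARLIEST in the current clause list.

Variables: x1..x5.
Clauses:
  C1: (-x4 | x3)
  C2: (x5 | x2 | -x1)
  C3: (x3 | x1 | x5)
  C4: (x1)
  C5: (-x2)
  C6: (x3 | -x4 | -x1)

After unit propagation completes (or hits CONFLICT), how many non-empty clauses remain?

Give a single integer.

Answer: 2

Derivation:
unit clause [1] forces x1=T; simplify:
  drop -1 from [5, 2, -1] -> [5, 2]
  drop -1 from [3, -4, -1] -> [3, -4]
  satisfied 2 clause(s); 4 remain; assigned so far: [1]
unit clause [-2] forces x2=F; simplify:
  drop 2 from [5, 2] -> [5]
  satisfied 1 clause(s); 3 remain; assigned so far: [1, 2]
unit clause [5] forces x5=T; simplify:
  satisfied 1 clause(s); 2 remain; assigned so far: [1, 2, 5]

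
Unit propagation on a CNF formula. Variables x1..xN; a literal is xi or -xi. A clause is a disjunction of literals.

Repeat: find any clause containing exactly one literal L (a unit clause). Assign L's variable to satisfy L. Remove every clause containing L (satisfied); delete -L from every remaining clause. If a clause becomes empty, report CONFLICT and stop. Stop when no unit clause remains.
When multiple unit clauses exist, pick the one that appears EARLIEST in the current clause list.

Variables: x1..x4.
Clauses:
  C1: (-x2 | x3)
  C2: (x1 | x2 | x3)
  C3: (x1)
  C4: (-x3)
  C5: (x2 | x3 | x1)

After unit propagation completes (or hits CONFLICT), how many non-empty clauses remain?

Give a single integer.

Answer: 0

Derivation:
unit clause [1] forces x1=T; simplify:
  satisfied 3 clause(s); 2 remain; assigned so far: [1]
unit clause [-3] forces x3=F; simplify:
  drop 3 from [-2, 3] -> [-2]
  satisfied 1 clause(s); 1 remain; assigned so far: [1, 3]
unit clause [-2] forces x2=F; simplify:
  satisfied 1 clause(s); 0 remain; assigned so far: [1, 2, 3]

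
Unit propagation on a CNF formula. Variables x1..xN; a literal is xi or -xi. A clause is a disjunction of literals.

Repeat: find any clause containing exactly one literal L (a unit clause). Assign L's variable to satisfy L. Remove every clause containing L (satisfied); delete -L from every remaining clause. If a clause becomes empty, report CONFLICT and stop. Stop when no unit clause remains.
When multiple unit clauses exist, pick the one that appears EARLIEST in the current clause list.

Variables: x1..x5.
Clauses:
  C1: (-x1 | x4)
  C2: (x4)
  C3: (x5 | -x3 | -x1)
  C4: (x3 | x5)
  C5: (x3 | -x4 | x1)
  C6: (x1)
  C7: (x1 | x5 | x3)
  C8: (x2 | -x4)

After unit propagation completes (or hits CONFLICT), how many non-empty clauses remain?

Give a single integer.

Answer: 2

Derivation:
unit clause [4] forces x4=T; simplify:
  drop -4 from [3, -4, 1] -> [3, 1]
  drop -4 from [2, -4] -> [2]
  satisfied 2 clause(s); 6 remain; assigned so far: [4]
unit clause [1] forces x1=T; simplify:
  drop -1 from [5, -3, -1] -> [5, -3]
  satisfied 3 clause(s); 3 remain; assigned so far: [1, 4]
unit clause [2] forces x2=T; simplify:
  satisfied 1 clause(s); 2 remain; assigned so far: [1, 2, 4]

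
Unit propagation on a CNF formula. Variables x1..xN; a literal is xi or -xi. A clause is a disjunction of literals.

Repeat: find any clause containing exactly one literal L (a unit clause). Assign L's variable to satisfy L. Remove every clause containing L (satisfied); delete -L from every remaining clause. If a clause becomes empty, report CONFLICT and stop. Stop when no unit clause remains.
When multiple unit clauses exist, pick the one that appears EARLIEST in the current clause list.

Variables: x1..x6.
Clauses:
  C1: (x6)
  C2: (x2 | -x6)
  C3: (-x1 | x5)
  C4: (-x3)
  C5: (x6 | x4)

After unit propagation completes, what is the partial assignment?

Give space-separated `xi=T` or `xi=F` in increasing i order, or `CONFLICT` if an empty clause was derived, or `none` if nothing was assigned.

unit clause [6] forces x6=T; simplify:
  drop -6 from [2, -6] -> [2]
  satisfied 2 clause(s); 3 remain; assigned so far: [6]
unit clause [2] forces x2=T; simplify:
  satisfied 1 clause(s); 2 remain; assigned so far: [2, 6]
unit clause [-3] forces x3=F; simplify:
  satisfied 1 clause(s); 1 remain; assigned so far: [2, 3, 6]

Answer: x2=T x3=F x6=T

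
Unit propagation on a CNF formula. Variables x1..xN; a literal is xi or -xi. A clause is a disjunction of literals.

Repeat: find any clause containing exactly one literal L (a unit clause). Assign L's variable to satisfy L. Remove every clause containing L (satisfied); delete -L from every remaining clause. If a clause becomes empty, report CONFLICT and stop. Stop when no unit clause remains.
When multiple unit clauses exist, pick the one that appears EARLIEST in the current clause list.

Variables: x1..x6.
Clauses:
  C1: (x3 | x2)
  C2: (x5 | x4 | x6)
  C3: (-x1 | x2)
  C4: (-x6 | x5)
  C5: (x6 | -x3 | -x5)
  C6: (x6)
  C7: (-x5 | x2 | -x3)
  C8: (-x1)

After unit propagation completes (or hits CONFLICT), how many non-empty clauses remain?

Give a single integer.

unit clause [6] forces x6=T; simplify:
  drop -6 from [-6, 5] -> [5]
  satisfied 3 clause(s); 5 remain; assigned so far: [6]
unit clause [5] forces x5=T; simplify:
  drop -5 from [-5, 2, -3] -> [2, -3]
  satisfied 1 clause(s); 4 remain; assigned so far: [5, 6]
unit clause [-1] forces x1=F; simplify:
  satisfied 2 clause(s); 2 remain; assigned so far: [1, 5, 6]

Answer: 2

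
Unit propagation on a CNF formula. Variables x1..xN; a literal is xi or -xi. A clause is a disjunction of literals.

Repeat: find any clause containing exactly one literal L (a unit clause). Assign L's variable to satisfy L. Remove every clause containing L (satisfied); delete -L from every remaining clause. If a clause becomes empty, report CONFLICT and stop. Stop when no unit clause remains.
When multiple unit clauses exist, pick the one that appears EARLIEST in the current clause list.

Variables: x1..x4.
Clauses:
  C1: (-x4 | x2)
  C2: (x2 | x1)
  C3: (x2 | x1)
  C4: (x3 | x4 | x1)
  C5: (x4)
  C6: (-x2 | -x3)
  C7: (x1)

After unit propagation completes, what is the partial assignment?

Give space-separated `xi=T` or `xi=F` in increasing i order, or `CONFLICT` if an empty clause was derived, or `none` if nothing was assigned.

unit clause [4] forces x4=T; simplify:
  drop -4 from [-4, 2] -> [2]
  satisfied 2 clause(s); 5 remain; assigned so far: [4]
unit clause [2] forces x2=T; simplify:
  drop -2 from [-2, -3] -> [-3]
  satisfied 3 clause(s); 2 remain; assigned so far: [2, 4]
unit clause [-3] forces x3=F; simplify:
  satisfied 1 clause(s); 1 remain; assigned so far: [2, 3, 4]
unit clause [1] forces x1=T; simplify:
  satisfied 1 clause(s); 0 remain; assigned so far: [1, 2, 3, 4]

Answer: x1=T x2=T x3=F x4=T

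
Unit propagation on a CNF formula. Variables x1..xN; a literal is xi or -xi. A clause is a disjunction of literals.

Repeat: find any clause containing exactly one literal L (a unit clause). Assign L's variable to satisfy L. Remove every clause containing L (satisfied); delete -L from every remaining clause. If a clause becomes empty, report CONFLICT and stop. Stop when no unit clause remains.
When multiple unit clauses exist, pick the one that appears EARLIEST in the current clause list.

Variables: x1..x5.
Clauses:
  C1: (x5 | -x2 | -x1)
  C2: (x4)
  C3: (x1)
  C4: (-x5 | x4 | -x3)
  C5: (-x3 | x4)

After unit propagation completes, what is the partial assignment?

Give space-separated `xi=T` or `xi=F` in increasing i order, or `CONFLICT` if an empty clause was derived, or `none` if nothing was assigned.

unit clause [4] forces x4=T; simplify:
  satisfied 3 clause(s); 2 remain; assigned so far: [4]
unit clause [1] forces x1=T; simplify:
  drop -1 from [5, -2, -1] -> [5, -2]
  satisfied 1 clause(s); 1 remain; assigned so far: [1, 4]

Answer: x1=T x4=T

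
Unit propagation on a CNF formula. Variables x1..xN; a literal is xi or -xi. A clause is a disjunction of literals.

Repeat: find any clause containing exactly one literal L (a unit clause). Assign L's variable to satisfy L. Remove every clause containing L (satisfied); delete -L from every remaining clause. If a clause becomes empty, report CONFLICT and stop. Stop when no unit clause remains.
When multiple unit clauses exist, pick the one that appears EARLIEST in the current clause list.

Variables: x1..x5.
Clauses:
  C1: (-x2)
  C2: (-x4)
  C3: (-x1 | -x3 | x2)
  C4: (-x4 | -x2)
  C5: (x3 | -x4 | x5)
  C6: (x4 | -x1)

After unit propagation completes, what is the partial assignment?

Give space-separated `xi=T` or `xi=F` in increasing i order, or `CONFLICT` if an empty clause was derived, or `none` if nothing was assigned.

unit clause [-2] forces x2=F; simplify:
  drop 2 from [-1, -3, 2] -> [-1, -3]
  satisfied 2 clause(s); 4 remain; assigned so far: [2]
unit clause [-4] forces x4=F; simplify:
  drop 4 from [4, -1] -> [-1]
  satisfied 2 clause(s); 2 remain; assigned so far: [2, 4]
unit clause [-1] forces x1=F; simplify:
  satisfied 2 clause(s); 0 remain; assigned so far: [1, 2, 4]

Answer: x1=F x2=F x4=F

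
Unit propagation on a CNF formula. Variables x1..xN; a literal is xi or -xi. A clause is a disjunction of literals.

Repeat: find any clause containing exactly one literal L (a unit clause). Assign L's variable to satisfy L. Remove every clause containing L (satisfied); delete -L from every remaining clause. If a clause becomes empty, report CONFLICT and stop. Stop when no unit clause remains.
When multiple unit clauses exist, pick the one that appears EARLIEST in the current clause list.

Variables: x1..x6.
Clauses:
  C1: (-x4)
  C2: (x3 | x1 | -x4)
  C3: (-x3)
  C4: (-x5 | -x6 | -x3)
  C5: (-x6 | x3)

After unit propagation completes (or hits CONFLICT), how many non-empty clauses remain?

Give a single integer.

unit clause [-4] forces x4=F; simplify:
  satisfied 2 clause(s); 3 remain; assigned so far: [4]
unit clause [-3] forces x3=F; simplify:
  drop 3 from [-6, 3] -> [-6]
  satisfied 2 clause(s); 1 remain; assigned so far: [3, 4]
unit clause [-6] forces x6=F; simplify:
  satisfied 1 clause(s); 0 remain; assigned so far: [3, 4, 6]

Answer: 0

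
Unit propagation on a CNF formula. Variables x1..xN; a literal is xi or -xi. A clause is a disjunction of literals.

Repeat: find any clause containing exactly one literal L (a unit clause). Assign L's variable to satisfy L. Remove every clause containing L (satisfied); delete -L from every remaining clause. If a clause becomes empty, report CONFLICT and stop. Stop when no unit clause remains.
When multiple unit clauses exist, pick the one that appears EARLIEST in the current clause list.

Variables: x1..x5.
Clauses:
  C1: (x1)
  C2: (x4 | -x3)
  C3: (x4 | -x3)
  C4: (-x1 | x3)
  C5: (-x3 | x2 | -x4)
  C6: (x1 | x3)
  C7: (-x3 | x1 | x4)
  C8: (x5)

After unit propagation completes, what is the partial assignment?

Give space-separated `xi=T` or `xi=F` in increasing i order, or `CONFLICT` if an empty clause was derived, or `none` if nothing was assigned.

unit clause [1] forces x1=T; simplify:
  drop -1 from [-1, 3] -> [3]
  satisfied 3 clause(s); 5 remain; assigned so far: [1]
unit clause [3] forces x3=T; simplify:
  drop -3 from [4, -3] -> [4]
  drop -3 from [4, -3] -> [4]
  drop -3 from [-3, 2, -4] -> [2, -4]
  satisfied 1 clause(s); 4 remain; assigned so far: [1, 3]
unit clause [4] forces x4=T; simplify:
  drop -4 from [2, -4] -> [2]
  satisfied 2 clause(s); 2 remain; assigned so far: [1, 3, 4]
unit clause [2] forces x2=T; simplify:
  satisfied 1 clause(s); 1 remain; assigned so far: [1, 2, 3, 4]
unit clause [5] forces x5=T; simplify:
  satisfied 1 clause(s); 0 remain; assigned so far: [1, 2, 3, 4, 5]

Answer: x1=T x2=T x3=T x4=T x5=T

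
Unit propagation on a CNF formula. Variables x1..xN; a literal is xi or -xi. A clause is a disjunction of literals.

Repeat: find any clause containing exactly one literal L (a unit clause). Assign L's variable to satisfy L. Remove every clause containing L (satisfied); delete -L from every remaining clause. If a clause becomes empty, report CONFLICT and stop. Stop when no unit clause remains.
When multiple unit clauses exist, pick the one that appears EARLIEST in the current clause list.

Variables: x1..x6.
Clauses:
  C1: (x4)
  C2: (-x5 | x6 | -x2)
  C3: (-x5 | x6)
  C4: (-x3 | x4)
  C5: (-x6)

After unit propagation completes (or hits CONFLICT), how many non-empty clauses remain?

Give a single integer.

Answer: 0

Derivation:
unit clause [4] forces x4=T; simplify:
  satisfied 2 clause(s); 3 remain; assigned so far: [4]
unit clause [-6] forces x6=F; simplify:
  drop 6 from [-5, 6, -2] -> [-5, -2]
  drop 6 from [-5, 6] -> [-5]
  satisfied 1 clause(s); 2 remain; assigned so far: [4, 6]
unit clause [-5] forces x5=F; simplify:
  satisfied 2 clause(s); 0 remain; assigned so far: [4, 5, 6]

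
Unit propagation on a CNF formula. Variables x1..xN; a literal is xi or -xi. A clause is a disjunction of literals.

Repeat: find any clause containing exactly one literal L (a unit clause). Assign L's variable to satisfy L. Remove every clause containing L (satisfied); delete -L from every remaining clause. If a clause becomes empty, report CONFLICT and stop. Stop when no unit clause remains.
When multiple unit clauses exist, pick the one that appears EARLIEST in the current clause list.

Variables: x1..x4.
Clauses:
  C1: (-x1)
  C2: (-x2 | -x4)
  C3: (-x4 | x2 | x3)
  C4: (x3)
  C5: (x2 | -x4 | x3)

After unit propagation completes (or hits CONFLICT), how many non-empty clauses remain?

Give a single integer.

unit clause [-1] forces x1=F; simplify:
  satisfied 1 clause(s); 4 remain; assigned so far: [1]
unit clause [3] forces x3=T; simplify:
  satisfied 3 clause(s); 1 remain; assigned so far: [1, 3]

Answer: 1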